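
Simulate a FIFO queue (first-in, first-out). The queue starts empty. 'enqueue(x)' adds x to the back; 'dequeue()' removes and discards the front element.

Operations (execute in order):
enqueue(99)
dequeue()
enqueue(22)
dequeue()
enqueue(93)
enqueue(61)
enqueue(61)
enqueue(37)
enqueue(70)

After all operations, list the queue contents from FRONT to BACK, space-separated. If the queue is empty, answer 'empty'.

Answer: 93 61 61 37 70

Derivation:
enqueue(99): [99]
dequeue(): []
enqueue(22): [22]
dequeue(): []
enqueue(93): [93]
enqueue(61): [93, 61]
enqueue(61): [93, 61, 61]
enqueue(37): [93, 61, 61, 37]
enqueue(70): [93, 61, 61, 37, 70]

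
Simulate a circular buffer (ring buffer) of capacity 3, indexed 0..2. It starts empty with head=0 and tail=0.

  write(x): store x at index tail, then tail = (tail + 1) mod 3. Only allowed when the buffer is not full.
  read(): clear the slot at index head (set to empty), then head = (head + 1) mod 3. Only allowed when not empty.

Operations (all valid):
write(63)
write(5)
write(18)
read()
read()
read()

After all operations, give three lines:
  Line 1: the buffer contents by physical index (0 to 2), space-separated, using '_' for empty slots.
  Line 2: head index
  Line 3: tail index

Answer: _ _ _
0
0

Derivation:
write(63): buf=[63 _ _], head=0, tail=1, size=1
write(5): buf=[63 5 _], head=0, tail=2, size=2
write(18): buf=[63 5 18], head=0, tail=0, size=3
read(): buf=[_ 5 18], head=1, tail=0, size=2
read(): buf=[_ _ 18], head=2, tail=0, size=1
read(): buf=[_ _ _], head=0, tail=0, size=0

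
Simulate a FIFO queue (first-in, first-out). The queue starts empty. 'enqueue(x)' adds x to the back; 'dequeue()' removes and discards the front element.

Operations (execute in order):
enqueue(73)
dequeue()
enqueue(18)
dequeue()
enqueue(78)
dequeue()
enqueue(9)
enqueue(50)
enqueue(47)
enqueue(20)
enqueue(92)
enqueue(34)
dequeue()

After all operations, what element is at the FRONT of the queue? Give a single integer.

Answer: 50

Derivation:
enqueue(73): queue = [73]
dequeue(): queue = []
enqueue(18): queue = [18]
dequeue(): queue = []
enqueue(78): queue = [78]
dequeue(): queue = []
enqueue(9): queue = [9]
enqueue(50): queue = [9, 50]
enqueue(47): queue = [9, 50, 47]
enqueue(20): queue = [9, 50, 47, 20]
enqueue(92): queue = [9, 50, 47, 20, 92]
enqueue(34): queue = [9, 50, 47, 20, 92, 34]
dequeue(): queue = [50, 47, 20, 92, 34]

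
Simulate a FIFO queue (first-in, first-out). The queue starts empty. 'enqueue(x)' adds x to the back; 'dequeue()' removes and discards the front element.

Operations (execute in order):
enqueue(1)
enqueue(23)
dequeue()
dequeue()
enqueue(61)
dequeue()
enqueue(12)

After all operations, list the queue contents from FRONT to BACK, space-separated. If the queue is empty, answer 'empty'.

enqueue(1): [1]
enqueue(23): [1, 23]
dequeue(): [23]
dequeue(): []
enqueue(61): [61]
dequeue(): []
enqueue(12): [12]

Answer: 12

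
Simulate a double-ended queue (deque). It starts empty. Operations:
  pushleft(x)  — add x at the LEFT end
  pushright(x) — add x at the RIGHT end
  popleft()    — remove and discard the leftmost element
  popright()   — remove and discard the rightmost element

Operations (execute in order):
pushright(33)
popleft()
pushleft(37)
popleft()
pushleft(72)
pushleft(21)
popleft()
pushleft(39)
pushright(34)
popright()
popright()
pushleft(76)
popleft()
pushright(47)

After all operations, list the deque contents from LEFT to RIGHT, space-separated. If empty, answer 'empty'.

Answer: 39 47

Derivation:
pushright(33): [33]
popleft(): []
pushleft(37): [37]
popleft(): []
pushleft(72): [72]
pushleft(21): [21, 72]
popleft(): [72]
pushleft(39): [39, 72]
pushright(34): [39, 72, 34]
popright(): [39, 72]
popright(): [39]
pushleft(76): [76, 39]
popleft(): [39]
pushright(47): [39, 47]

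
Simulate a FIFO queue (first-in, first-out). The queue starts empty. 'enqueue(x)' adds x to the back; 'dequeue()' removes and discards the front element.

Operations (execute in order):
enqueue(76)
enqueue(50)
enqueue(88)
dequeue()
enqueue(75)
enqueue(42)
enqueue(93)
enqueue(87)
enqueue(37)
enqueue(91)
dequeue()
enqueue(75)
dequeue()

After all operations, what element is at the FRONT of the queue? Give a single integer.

enqueue(76): queue = [76]
enqueue(50): queue = [76, 50]
enqueue(88): queue = [76, 50, 88]
dequeue(): queue = [50, 88]
enqueue(75): queue = [50, 88, 75]
enqueue(42): queue = [50, 88, 75, 42]
enqueue(93): queue = [50, 88, 75, 42, 93]
enqueue(87): queue = [50, 88, 75, 42, 93, 87]
enqueue(37): queue = [50, 88, 75, 42, 93, 87, 37]
enqueue(91): queue = [50, 88, 75, 42, 93, 87, 37, 91]
dequeue(): queue = [88, 75, 42, 93, 87, 37, 91]
enqueue(75): queue = [88, 75, 42, 93, 87, 37, 91, 75]
dequeue(): queue = [75, 42, 93, 87, 37, 91, 75]

Answer: 75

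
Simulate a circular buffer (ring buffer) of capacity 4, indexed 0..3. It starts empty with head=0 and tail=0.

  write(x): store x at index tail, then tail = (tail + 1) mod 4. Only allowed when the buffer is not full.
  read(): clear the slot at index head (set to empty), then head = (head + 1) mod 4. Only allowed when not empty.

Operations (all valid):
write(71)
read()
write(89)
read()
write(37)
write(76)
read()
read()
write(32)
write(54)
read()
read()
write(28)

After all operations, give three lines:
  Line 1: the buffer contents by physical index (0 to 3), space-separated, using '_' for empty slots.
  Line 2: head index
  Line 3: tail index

Answer: _ _ 28 _
2
3

Derivation:
write(71): buf=[71 _ _ _], head=0, tail=1, size=1
read(): buf=[_ _ _ _], head=1, tail=1, size=0
write(89): buf=[_ 89 _ _], head=1, tail=2, size=1
read(): buf=[_ _ _ _], head=2, tail=2, size=0
write(37): buf=[_ _ 37 _], head=2, tail=3, size=1
write(76): buf=[_ _ 37 76], head=2, tail=0, size=2
read(): buf=[_ _ _ 76], head=3, tail=0, size=1
read(): buf=[_ _ _ _], head=0, tail=0, size=0
write(32): buf=[32 _ _ _], head=0, tail=1, size=1
write(54): buf=[32 54 _ _], head=0, tail=2, size=2
read(): buf=[_ 54 _ _], head=1, tail=2, size=1
read(): buf=[_ _ _ _], head=2, tail=2, size=0
write(28): buf=[_ _ 28 _], head=2, tail=3, size=1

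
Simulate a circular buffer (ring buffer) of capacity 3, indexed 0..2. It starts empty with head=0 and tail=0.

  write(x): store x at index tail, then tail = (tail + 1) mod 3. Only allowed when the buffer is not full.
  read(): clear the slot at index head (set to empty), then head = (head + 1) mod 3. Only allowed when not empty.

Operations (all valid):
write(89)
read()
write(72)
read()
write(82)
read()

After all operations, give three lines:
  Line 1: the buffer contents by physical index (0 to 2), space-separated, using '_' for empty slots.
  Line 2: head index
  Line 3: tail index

Answer: _ _ _
0
0

Derivation:
write(89): buf=[89 _ _], head=0, tail=1, size=1
read(): buf=[_ _ _], head=1, tail=1, size=0
write(72): buf=[_ 72 _], head=1, tail=2, size=1
read(): buf=[_ _ _], head=2, tail=2, size=0
write(82): buf=[_ _ 82], head=2, tail=0, size=1
read(): buf=[_ _ _], head=0, tail=0, size=0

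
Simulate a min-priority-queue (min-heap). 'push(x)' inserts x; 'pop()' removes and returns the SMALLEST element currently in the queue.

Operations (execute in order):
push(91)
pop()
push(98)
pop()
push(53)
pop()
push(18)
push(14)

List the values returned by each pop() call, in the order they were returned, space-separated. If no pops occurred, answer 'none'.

push(91): heap contents = [91]
pop() → 91: heap contents = []
push(98): heap contents = [98]
pop() → 98: heap contents = []
push(53): heap contents = [53]
pop() → 53: heap contents = []
push(18): heap contents = [18]
push(14): heap contents = [14, 18]

Answer: 91 98 53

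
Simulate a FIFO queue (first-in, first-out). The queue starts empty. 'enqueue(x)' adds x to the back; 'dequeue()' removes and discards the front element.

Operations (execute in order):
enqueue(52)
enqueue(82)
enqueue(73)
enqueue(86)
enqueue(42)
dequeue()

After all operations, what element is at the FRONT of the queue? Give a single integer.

enqueue(52): queue = [52]
enqueue(82): queue = [52, 82]
enqueue(73): queue = [52, 82, 73]
enqueue(86): queue = [52, 82, 73, 86]
enqueue(42): queue = [52, 82, 73, 86, 42]
dequeue(): queue = [82, 73, 86, 42]

Answer: 82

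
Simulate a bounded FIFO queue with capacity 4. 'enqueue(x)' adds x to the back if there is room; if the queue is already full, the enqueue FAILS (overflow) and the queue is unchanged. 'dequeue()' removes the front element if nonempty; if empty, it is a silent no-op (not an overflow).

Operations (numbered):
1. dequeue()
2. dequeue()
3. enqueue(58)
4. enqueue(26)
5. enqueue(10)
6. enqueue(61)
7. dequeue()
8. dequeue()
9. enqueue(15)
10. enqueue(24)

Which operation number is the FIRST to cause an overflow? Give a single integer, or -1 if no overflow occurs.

Answer: -1

Derivation:
1. dequeue(): empty, no-op, size=0
2. dequeue(): empty, no-op, size=0
3. enqueue(58): size=1
4. enqueue(26): size=2
5. enqueue(10): size=3
6. enqueue(61): size=4
7. dequeue(): size=3
8. dequeue(): size=2
9. enqueue(15): size=3
10. enqueue(24): size=4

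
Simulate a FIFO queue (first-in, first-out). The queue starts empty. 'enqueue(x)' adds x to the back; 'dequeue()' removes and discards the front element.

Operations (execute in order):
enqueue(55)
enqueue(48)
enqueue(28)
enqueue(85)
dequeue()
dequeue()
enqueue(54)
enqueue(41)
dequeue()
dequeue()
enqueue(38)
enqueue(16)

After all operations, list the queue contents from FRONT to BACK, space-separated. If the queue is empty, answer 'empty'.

Answer: 54 41 38 16

Derivation:
enqueue(55): [55]
enqueue(48): [55, 48]
enqueue(28): [55, 48, 28]
enqueue(85): [55, 48, 28, 85]
dequeue(): [48, 28, 85]
dequeue(): [28, 85]
enqueue(54): [28, 85, 54]
enqueue(41): [28, 85, 54, 41]
dequeue(): [85, 54, 41]
dequeue(): [54, 41]
enqueue(38): [54, 41, 38]
enqueue(16): [54, 41, 38, 16]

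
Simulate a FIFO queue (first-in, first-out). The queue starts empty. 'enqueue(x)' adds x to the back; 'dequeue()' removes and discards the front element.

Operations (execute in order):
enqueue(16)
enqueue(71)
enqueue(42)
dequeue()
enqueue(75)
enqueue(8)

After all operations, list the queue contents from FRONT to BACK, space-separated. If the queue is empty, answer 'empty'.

Answer: 71 42 75 8

Derivation:
enqueue(16): [16]
enqueue(71): [16, 71]
enqueue(42): [16, 71, 42]
dequeue(): [71, 42]
enqueue(75): [71, 42, 75]
enqueue(8): [71, 42, 75, 8]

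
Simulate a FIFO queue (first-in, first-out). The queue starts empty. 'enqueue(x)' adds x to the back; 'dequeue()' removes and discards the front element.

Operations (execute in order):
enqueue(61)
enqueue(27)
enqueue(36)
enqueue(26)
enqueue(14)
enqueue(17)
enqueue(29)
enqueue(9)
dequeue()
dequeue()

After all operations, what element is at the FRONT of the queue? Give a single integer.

Answer: 36

Derivation:
enqueue(61): queue = [61]
enqueue(27): queue = [61, 27]
enqueue(36): queue = [61, 27, 36]
enqueue(26): queue = [61, 27, 36, 26]
enqueue(14): queue = [61, 27, 36, 26, 14]
enqueue(17): queue = [61, 27, 36, 26, 14, 17]
enqueue(29): queue = [61, 27, 36, 26, 14, 17, 29]
enqueue(9): queue = [61, 27, 36, 26, 14, 17, 29, 9]
dequeue(): queue = [27, 36, 26, 14, 17, 29, 9]
dequeue(): queue = [36, 26, 14, 17, 29, 9]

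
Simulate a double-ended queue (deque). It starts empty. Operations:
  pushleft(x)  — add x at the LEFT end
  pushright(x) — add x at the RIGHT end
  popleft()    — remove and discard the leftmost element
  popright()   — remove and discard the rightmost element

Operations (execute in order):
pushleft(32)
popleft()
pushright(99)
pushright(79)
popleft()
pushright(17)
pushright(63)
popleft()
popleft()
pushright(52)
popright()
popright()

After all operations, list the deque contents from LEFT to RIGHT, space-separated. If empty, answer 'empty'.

Answer: empty

Derivation:
pushleft(32): [32]
popleft(): []
pushright(99): [99]
pushright(79): [99, 79]
popleft(): [79]
pushright(17): [79, 17]
pushright(63): [79, 17, 63]
popleft(): [17, 63]
popleft(): [63]
pushright(52): [63, 52]
popright(): [63]
popright(): []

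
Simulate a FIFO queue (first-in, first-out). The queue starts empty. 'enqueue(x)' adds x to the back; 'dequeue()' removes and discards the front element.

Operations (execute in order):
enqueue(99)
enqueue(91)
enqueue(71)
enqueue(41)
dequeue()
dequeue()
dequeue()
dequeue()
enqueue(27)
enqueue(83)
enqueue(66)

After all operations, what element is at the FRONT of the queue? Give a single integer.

enqueue(99): queue = [99]
enqueue(91): queue = [99, 91]
enqueue(71): queue = [99, 91, 71]
enqueue(41): queue = [99, 91, 71, 41]
dequeue(): queue = [91, 71, 41]
dequeue(): queue = [71, 41]
dequeue(): queue = [41]
dequeue(): queue = []
enqueue(27): queue = [27]
enqueue(83): queue = [27, 83]
enqueue(66): queue = [27, 83, 66]

Answer: 27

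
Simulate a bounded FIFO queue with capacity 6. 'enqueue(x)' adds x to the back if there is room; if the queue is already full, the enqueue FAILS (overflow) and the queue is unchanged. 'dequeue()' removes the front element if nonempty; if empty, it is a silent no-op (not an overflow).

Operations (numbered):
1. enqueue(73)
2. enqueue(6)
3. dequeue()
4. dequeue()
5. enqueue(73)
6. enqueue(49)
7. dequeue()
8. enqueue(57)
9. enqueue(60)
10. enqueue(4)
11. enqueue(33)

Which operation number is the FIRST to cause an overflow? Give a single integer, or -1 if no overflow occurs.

Answer: -1

Derivation:
1. enqueue(73): size=1
2. enqueue(6): size=2
3. dequeue(): size=1
4. dequeue(): size=0
5. enqueue(73): size=1
6. enqueue(49): size=2
7. dequeue(): size=1
8. enqueue(57): size=2
9. enqueue(60): size=3
10. enqueue(4): size=4
11. enqueue(33): size=5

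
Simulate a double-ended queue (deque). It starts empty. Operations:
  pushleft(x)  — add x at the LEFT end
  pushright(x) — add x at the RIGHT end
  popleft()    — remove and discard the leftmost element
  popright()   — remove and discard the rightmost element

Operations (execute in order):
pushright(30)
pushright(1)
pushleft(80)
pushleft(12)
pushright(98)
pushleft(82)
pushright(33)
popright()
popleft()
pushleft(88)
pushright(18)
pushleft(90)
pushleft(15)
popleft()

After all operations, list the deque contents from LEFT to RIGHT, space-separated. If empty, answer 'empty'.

pushright(30): [30]
pushright(1): [30, 1]
pushleft(80): [80, 30, 1]
pushleft(12): [12, 80, 30, 1]
pushright(98): [12, 80, 30, 1, 98]
pushleft(82): [82, 12, 80, 30, 1, 98]
pushright(33): [82, 12, 80, 30, 1, 98, 33]
popright(): [82, 12, 80, 30, 1, 98]
popleft(): [12, 80, 30, 1, 98]
pushleft(88): [88, 12, 80, 30, 1, 98]
pushright(18): [88, 12, 80, 30, 1, 98, 18]
pushleft(90): [90, 88, 12, 80, 30, 1, 98, 18]
pushleft(15): [15, 90, 88, 12, 80, 30, 1, 98, 18]
popleft(): [90, 88, 12, 80, 30, 1, 98, 18]

Answer: 90 88 12 80 30 1 98 18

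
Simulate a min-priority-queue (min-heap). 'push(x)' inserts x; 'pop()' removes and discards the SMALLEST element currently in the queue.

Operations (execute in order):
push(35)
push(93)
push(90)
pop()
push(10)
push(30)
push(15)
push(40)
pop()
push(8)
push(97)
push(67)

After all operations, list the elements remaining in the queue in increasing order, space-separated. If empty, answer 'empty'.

push(35): heap contents = [35]
push(93): heap contents = [35, 93]
push(90): heap contents = [35, 90, 93]
pop() → 35: heap contents = [90, 93]
push(10): heap contents = [10, 90, 93]
push(30): heap contents = [10, 30, 90, 93]
push(15): heap contents = [10, 15, 30, 90, 93]
push(40): heap contents = [10, 15, 30, 40, 90, 93]
pop() → 10: heap contents = [15, 30, 40, 90, 93]
push(8): heap contents = [8, 15, 30, 40, 90, 93]
push(97): heap contents = [8, 15, 30, 40, 90, 93, 97]
push(67): heap contents = [8, 15, 30, 40, 67, 90, 93, 97]

Answer: 8 15 30 40 67 90 93 97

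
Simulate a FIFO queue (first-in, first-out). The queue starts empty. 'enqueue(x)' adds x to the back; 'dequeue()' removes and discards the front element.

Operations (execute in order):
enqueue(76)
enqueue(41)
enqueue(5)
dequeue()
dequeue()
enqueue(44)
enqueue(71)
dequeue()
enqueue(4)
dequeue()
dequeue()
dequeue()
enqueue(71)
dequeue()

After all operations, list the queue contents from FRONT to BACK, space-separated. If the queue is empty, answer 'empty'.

Answer: empty

Derivation:
enqueue(76): [76]
enqueue(41): [76, 41]
enqueue(5): [76, 41, 5]
dequeue(): [41, 5]
dequeue(): [5]
enqueue(44): [5, 44]
enqueue(71): [5, 44, 71]
dequeue(): [44, 71]
enqueue(4): [44, 71, 4]
dequeue(): [71, 4]
dequeue(): [4]
dequeue(): []
enqueue(71): [71]
dequeue(): []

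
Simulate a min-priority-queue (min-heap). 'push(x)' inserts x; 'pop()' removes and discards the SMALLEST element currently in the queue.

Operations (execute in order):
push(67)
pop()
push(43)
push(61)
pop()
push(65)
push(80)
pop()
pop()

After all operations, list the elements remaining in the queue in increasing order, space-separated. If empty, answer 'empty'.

Answer: 80

Derivation:
push(67): heap contents = [67]
pop() → 67: heap contents = []
push(43): heap contents = [43]
push(61): heap contents = [43, 61]
pop() → 43: heap contents = [61]
push(65): heap contents = [61, 65]
push(80): heap contents = [61, 65, 80]
pop() → 61: heap contents = [65, 80]
pop() → 65: heap contents = [80]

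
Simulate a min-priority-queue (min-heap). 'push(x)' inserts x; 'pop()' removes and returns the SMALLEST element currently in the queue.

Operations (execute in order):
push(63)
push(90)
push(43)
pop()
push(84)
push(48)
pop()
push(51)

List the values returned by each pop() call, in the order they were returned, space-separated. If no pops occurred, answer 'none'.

Answer: 43 48

Derivation:
push(63): heap contents = [63]
push(90): heap contents = [63, 90]
push(43): heap contents = [43, 63, 90]
pop() → 43: heap contents = [63, 90]
push(84): heap contents = [63, 84, 90]
push(48): heap contents = [48, 63, 84, 90]
pop() → 48: heap contents = [63, 84, 90]
push(51): heap contents = [51, 63, 84, 90]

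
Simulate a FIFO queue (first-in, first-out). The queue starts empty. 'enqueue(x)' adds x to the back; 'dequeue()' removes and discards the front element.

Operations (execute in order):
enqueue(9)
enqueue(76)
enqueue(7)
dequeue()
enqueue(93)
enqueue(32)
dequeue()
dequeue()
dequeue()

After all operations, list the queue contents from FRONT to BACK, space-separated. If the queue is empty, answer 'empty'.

Answer: 32

Derivation:
enqueue(9): [9]
enqueue(76): [9, 76]
enqueue(7): [9, 76, 7]
dequeue(): [76, 7]
enqueue(93): [76, 7, 93]
enqueue(32): [76, 7, 93, 32]
dequeue(): [7, 93, 32]
dequeue(): [93, 32]
dequeue(): [32]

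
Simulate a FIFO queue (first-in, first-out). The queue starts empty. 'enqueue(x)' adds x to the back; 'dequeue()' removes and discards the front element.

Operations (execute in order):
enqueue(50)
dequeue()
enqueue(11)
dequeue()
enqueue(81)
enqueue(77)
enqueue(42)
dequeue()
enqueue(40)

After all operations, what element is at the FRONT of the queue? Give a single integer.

Answer: 77

Derivation:
enqueue(50): queue = [50]
dequeue(): queue = []
enqueue(11): queue = [11]
dequeue(): queue = []
enqueue(81): queue = [81]
enqueue(77): queue = [81, 77]
enqueue(42): queue = [81, 77, 42]
dequeue(): queue = [77, 42]
enqueue(40): queue = [77, 42, 40]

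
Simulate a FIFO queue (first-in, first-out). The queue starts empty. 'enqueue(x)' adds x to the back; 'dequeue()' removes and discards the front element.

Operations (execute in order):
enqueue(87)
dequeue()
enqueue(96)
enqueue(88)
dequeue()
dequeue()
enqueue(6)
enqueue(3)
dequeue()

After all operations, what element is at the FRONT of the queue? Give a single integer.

Answer: 3

Derivation:
enqueue(87): queue = [87]
dequeue(): queue = []
enqueue(96): queue = [96]
enqueue(88): queue = [96, 88]
dequeue(): queue = [88]
dequeue(): queue = []
enqueue(6): queue = [6]
enqueue(3): queue = [6, 3]
dequeue(): queue = [3]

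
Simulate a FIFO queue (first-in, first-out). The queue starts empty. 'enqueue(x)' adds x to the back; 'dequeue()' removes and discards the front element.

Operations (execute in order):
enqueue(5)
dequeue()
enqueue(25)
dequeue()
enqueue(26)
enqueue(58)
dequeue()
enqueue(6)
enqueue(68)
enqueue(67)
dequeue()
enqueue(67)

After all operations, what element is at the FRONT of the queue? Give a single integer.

enqueue(5): queue = [5]
dequeue(): queue = []
enqueue(25): queue = [25]
dequeue(): queue = []
enqueue(26): queue = [26]
enqueue(58): queue = [26, 58]
dequeue(): queue = [58]
enqueue(6): queue = [58, 6]
enqueue(68): queue = [58, 6, 68]
enqueue(67): queue = [58, 6, 68, 67]
dequeue(): queue = [6, 68, 67]
enqueue(67): queue = [6, 68, 67, 67]

Answer: 6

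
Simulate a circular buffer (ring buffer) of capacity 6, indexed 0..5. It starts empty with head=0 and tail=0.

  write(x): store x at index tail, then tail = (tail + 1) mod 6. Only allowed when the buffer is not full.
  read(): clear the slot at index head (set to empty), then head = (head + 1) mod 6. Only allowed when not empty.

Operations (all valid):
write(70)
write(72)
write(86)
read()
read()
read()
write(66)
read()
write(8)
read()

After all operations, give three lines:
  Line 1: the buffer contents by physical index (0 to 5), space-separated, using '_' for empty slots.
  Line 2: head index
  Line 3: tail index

Answer: _ _ _ _ _ _
5
5

Derivation:
write(70): buf=[70 _ _ _ _ _], head=0, tail=1, size=1
write(72): buf=[70 72 _ _ _ _], head=0, tail=2, size=2
write(86): buf=[70 72 86 _ _ _], head=0, tail=3, size=3
read(): buf=[_ 72 86 _ _ _], head=1, tail=3, size=2
read(): buf=[_ _ 86 _ _ _], head=2, tail=3, size=1
read(): buf=[_ _ _ _ _ _], head=3, tail=3, size=0
write(66): buf=[_ _ _ 66 _ _], head=3, tail=4, size=1
read(): buf=[_ _ _ _ _ _], head=4, tail=4, size=0
write(8): buf=[_ _ _ _ 8 _], head=4, tail=5, size=1
read(): buf=[_ _ _ _ _ _], head=5, tail=5, size=0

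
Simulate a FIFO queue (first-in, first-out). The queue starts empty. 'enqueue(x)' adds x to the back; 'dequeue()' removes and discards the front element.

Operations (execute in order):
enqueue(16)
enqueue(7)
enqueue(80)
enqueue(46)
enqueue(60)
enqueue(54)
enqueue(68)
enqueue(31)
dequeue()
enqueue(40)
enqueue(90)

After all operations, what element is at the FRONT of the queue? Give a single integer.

enqueue(16): queue = [16]
enqueue(7): queue = [16, 7]
enqueue(80): queue = [16, 7, 80]
enqueue(46): queue = [16, 7, 80, 46]
enqueue(60): queue = [16, 7, 80, 46, 60]
enqueue(54): queue = [16, 7, 80, 46, 60, 54]
enqueue(68): queue = [16, 7, 80, 46, 60, 54, 68]
enqueue(31): queue = [16, 7, 80, 46, 60, 54, 68, 31]
dequeue(): queue = [7, 80, 46, 60, 54, 68, 31]
enqueue(40): queue = [7, 80, 46, 60, 54, 68, 31, 40]
enqueue(90): queue = [7, 80, 46, 60, 54, 68, 31, 40, 90]

Answer: 7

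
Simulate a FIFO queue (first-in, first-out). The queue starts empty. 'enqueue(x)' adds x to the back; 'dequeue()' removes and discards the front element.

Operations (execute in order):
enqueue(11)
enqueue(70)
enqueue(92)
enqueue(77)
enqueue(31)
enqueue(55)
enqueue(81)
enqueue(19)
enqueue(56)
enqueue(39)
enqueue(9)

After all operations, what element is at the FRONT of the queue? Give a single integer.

Answer: 11

Derivation:
enqueue(11): queue = [11]
enqueue(70): queue = [11, 70]
enqueue(92): queue = [11, 70, 92]
enqueue(77): queue = [11, 70, 92, 77]
enqueue(31): queue = [11, 70, 92, 77, 31]
enqueue(55): queue = [11, 70, 92, 77, 31, 55]
enqueue(81): queue = [11, 70, 92, 77, 31, 55, 81]
enqueue(19): queue = [11, 70, 92, 77, 31, 55, 81, 19]
enqueue(56): queue = [11, 70, 92, 77, 31, 55, 81, 19, 56]
enqueue(39): queue = [11, 70, 92, 77, 31, 55, 81, 19, 56, 39]
enqueue(9): queue = [11, 70, 92, 77, 31, 55, 81, 19, 56, 39, 9]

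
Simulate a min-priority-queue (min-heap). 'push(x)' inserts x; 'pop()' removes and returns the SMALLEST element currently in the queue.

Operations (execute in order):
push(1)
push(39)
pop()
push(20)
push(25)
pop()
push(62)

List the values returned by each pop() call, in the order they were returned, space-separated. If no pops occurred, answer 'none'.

Answer: 1 20

Derivation:
push(1): heap contents = [1]
push(39): heap contents = [1, 39]
pop() → 1: heap contents = [39]
push(20): heap contents = [20, 39]
push(25): heap contents = [20, 25, 39]
pop() → 20: heap contents = [25, 39]
push(62): heap contents = [25, 39, 62]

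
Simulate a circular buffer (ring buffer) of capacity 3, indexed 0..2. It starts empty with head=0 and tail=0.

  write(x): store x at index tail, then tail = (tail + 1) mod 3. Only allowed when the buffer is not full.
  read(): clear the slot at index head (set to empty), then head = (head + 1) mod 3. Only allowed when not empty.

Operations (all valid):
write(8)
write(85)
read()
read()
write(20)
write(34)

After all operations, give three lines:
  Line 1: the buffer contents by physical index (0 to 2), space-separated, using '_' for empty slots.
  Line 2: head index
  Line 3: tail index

write(8): buf=[8 _ _], head=0, tail=1, size=1
write(85): buf=[8 85 _], head=0, tail=2, size=2
read(): buf=[_ 85 _], head=1, tail=2, size=1
read(): buf=[_ _ _], head=2, tail=2, size=0
write(20): buf=[_ _ 20], head=2, tail=0, size=1
write(34): buf=[34 _ 20], head=2, tail=1, size=2

Answer: 34 _ 20
2
1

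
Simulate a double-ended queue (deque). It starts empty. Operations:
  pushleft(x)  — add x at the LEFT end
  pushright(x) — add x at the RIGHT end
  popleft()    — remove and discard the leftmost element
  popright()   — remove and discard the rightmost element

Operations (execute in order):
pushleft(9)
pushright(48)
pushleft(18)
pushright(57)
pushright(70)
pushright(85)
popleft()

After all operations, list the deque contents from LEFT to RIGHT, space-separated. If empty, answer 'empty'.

Answer: 9 48 57 70 85

Derivation:
pushleft(9): [9]
pushright(48): [9, 48]
pushleft(18): [18, 9, 48]
pushright(57): [18, 9, 48, 57]
pushright(70): [18, 9, 48, 57, 70]
pushright(85): [18, 9, 48, 57, 70, 85]
popleft(): [9, 48, 57, 70, 85]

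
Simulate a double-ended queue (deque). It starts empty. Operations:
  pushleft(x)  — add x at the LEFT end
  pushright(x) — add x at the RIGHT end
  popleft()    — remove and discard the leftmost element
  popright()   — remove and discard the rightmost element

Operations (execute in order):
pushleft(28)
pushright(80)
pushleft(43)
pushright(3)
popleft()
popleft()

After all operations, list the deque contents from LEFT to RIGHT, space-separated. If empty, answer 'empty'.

Answer: 80 3

Derivation:
pushleft(28): [28]
pushright(80): [28, 80]
pushleft(43): [43, 28, 80]
pushright(3): [43, 28, 80, 3]
popleft(): [28, 80, 3]
popleft(): [80, 3]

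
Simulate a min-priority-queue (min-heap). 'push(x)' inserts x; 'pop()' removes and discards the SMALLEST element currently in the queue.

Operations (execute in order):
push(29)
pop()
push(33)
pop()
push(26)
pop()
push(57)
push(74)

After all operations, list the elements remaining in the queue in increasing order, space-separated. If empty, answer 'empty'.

push(29): heap contents = [29]
pop() → 29: heap contents = []
push(33): heap contents = [33]
pop() → 33: heap contents = []
push(26): heap contents = [26]
pop() → 26: heap contents = []
push(57): heap contents = [57]
push(74): heap contents = [57, 74]

Answer: 57 74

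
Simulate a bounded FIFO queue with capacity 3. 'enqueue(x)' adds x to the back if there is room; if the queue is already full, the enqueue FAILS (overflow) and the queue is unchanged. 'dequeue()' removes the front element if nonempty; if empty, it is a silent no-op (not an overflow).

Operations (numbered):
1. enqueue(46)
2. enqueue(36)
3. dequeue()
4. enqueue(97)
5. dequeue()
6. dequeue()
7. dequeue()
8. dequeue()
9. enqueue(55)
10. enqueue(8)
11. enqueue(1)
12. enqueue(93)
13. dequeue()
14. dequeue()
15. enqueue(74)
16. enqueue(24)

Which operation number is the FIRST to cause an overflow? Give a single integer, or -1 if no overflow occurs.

1. enqueue(46): size=1
2. enqueue(36): size=2
3. dequeue(): size=1
4. enqueue(97): size=2
5. dequeue(): size=1
6. dequeue(): size=0
7. dequeue(): empty, no-op, size=0
8. dequeue(): empty, no-op, size=0
9. enqueue(55): size=1
10. enqueue(8): size=2
11. enqueue(1): size=3
12. enqueue(93): size=3=cap → OVERFLOW (fail)
13. dequeue(): size=2
14. dequeue(): size=1
15. enqueue(74): size=2
16. enqueue(24): size=3

Answer: 12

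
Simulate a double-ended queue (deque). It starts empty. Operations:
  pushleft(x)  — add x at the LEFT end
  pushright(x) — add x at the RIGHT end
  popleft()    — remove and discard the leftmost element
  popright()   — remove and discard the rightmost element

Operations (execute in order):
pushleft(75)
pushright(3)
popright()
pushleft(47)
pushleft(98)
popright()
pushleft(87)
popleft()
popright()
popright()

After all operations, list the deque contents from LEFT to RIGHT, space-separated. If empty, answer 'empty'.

Answer: empty

Derivation:
pushleft(75): [75]
pushright(3): [75, 3]
popright(): [75]
pushleft(47): [47, 75]
pushleft(98): [98, 47, 75]
popright(): [98, 47]
pushleft(87): [87, 98, 47]
popleft(): [98, 47]
popright(): [98]
popright(): []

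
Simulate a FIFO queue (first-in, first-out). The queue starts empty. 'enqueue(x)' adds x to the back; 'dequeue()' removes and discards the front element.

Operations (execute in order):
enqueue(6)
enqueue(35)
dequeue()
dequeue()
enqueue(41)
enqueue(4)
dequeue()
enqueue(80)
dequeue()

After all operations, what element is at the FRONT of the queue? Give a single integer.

enqueue(6): queue = [6]
enqueue(35): queue = [6, 35]
dequeue(): queue = [35]
dequeue(): queue = []
enqueue(41): queue = [41]
enqueue(4): queue = [41, 4]
dequeue(): queue = [4]
enqueue(80): queue = [4, 80]
dequeue(): queue = [80]

Answer: 80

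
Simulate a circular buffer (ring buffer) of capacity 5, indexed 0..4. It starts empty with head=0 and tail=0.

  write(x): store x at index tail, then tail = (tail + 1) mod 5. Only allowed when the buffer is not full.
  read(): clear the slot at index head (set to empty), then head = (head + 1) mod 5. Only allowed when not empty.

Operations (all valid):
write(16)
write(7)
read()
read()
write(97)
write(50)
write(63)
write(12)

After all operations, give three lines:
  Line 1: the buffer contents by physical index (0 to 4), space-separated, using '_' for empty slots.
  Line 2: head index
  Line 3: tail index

write(16): buf=[16 _ _ _ _], head=0, tail=1, size=1
write(7): buf=[16 7 _ _ _], head=0, tail=2, size=2
read(): buf=[_ 7 _ _ _], head=1, tail=2, size=1
read(): buf=[_ _ _ _ _], head=2, tail=2, size=0
write(97): buf=[_ _ 97 _ _], head=2, tail=3, size=1
write(50): buf=[_ _ 97 50 _], head=2, tail=4, size=2
write(63): buf=[_ _ 97 50 63], head=2, tail=0, size=3
write(12): buf=[12 _ 97 50 63], head=2, tail=1, size=4

Answer: 12 _ 97 50 63
2
1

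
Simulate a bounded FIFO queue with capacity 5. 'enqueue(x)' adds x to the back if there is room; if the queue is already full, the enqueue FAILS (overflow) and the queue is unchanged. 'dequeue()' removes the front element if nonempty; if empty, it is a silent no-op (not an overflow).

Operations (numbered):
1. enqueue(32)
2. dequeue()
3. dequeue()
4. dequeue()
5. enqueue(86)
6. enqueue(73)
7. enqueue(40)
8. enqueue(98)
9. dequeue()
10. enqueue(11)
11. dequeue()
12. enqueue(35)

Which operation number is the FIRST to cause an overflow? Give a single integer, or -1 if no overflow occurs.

Answer: -1

Derivation:
1. enqueue(32): size=1
2. dequeue(): size=0
3. dequeue(): empty, no-op, size=0
4. dequeue(): empty, no-op, size=0
5. enqueue(86): size=1
6. enqueue(73): size=2
7. enqueue(40): size=3
8. enqueue(98): size=4
9. dequeue(): size=3
10. enqueue(11): size=4
11. dequeue(): size=3
12. enqueue(35): size=4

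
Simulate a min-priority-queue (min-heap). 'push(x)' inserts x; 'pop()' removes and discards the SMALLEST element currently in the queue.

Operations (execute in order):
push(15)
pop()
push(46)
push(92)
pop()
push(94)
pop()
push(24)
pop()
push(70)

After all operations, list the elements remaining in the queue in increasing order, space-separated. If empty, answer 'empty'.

push(15): heap contents = [15]
pop() → 15: heap contents = []
push(46): heap contents = [46]
push(92): heap contents = [46, 92]
pop() → 46: heap contents = [92]
push(94): heap contents = [92, 94]
pop() → 92: heap contents = [94]
push(24): heap contents = [24, 94]
pop() → 24: heap contents = [94]
push(70): heap contents = [70, 94]

Answer: 70 94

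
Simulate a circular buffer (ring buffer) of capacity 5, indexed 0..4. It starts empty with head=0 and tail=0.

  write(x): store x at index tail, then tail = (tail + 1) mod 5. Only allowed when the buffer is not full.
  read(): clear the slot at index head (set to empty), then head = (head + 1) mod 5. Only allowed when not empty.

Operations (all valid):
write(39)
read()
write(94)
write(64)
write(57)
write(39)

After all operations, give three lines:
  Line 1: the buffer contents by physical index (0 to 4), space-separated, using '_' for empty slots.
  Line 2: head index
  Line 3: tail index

Answer: _ 94 64 57 39
1
0

Derivation:
write(39): buf=[39 _ _ _ _], head=0, tail=1, size=1
read(): buf=[_ _ _ _ _], head=1, tail=1, size=0
write(94): buf=[_ 94 _ _ _], head=1, tail=2, size=1
write(64): buf=[_ 94 64 _ _], head=1, tail=3, size=2
write(57): buf=[_ 94 64 57 _], head=1, tail=4, size=3
write(39): buf=[_ 94 64 57 39], head=1, tail=0, size=4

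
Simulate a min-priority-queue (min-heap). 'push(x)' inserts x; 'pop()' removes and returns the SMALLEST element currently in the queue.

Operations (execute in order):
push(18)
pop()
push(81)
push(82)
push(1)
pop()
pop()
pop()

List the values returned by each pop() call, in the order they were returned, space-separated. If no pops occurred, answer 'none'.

push(18): heap contents = [18]
pop() → 18: heap contents = []
push(81): heap contents = [81]
push(82): heap contents = [81, 82]
push(1): heap contents = [1, 81, 82]
pop() → 1: heap contents = [81, 82]
pop() → 81: heap contents = [82]
pop() → 82: heap contents = []

Answer: 18 1 81 82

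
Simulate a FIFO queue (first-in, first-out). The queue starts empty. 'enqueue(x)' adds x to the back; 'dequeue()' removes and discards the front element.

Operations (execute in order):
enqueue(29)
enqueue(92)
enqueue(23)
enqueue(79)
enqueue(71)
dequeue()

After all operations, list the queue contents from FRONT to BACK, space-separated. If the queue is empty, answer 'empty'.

Answer: 92 23 79 71

Derivation:
enqueue(29): [29]
enqueue(92): [29, 92]
enqueue(23): [29, 92, 23]
enqueue(79): [29, 92, 23, 79]
enqueue(71): [29, 92, 23, 79, 71]
dequeue(): [92, 23, 79, 71]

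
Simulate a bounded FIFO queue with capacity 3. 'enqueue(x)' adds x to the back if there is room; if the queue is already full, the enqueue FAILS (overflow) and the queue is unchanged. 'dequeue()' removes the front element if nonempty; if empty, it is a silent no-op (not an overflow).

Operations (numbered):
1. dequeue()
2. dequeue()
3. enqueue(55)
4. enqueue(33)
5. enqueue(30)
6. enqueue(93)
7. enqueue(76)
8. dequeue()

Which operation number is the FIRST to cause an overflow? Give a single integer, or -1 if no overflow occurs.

1. dequeue(): empty, no-op, size=0
2. dequeue(): empty, no-op, size=0
3. enqueue(55): size=1
4. enqueue(33): size=2
5. enqueue(30): size=3
6. enqueue(93): size=3=cap → OVERFLOW (fail)
7. enqueue(76): size=3=cap → OVERFLOW (fail)
8. dequeue(): size=2

Answer: 6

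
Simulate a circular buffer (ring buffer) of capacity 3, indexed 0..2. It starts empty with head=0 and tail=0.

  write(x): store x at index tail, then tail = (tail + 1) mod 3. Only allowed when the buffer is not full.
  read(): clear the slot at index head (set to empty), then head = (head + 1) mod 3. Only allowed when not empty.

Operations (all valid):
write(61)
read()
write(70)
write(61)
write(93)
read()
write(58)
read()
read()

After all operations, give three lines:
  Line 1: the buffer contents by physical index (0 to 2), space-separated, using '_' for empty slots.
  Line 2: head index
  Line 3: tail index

write(61): buf=[61 _ _], head=0, tail=1, size=1
read(): buf=[_ _ _], head=1, tail=1, size=0
write(70): buf=[_ 70 _], head=1, tail=2, size=1
write(61): buf=[_ 70 61], head=1, tail=0, size=2
write(93): buf=[93 70 61], head=1, tail=1, size=3
read(): buf=[93 _ 61], head=2, tail=1, size=2
write(58): buf=[93 58 61], head=2, tail=2, size=3
read(): buf=[93 58 _], head=0, tail=2, size=2
read(): buf=[_ 58 _], head=1, tail=2, size=1

Answer: _ 58 _
1
2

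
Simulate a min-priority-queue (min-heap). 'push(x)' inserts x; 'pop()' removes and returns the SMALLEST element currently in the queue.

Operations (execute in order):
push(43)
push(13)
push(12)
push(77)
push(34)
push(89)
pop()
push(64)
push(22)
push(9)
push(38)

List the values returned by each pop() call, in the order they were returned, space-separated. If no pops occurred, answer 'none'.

push(43): heap contents = [43]
push(13): heap contents = [13, 43]
push(12): heap contents = [12, 13, 43]
push(77): heap contents = [12, 13, 43, 77]
push(34): heap contents = [12, 13, 34, 43, 77]
push(89): heap contents = [12, 13, 34, 43, 77, 89]
pop() → 12: heap contents = [13, 34, 43, 77, 89]
push(64): heap contents = [13, 34, 43, 64, 77, 89]
push(22): heap contents = [13, 22, 34, 43, 64, 77, 89]
push(9): heap contents = [9, 13, 22, 34, 43, 64, 77, 89]
push(38): heap contents = [9, 13, 22, 34, 38, 43, 64, 77, 89]

Answer: 12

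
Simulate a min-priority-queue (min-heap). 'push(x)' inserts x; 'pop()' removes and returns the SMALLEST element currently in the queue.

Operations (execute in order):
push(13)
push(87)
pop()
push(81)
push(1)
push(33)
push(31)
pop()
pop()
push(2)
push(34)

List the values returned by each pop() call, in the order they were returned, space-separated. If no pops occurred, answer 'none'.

Answer: 13 1 31

Derivation:
push(13): heap contents = [13]
push(87): heap contents = [13, 87]
pop() → 13: heap contents = [87]
push(81): heap contents = [81, 87]
push(1): heap contents = [1, 81, 87]
push(33): heap contents = [1, 33, 81, 87]
push(31): heap contents = [1, 31, 33, 81, 87]
pop() → 1: heap contents = [31, 33, 81, 87]
pop() → 31: heap contents = [33, 81, 87]
push(2): heap contents = [2, 33, 81, 87]
push(34): heap contents = [2, 33, 34, 81, 87]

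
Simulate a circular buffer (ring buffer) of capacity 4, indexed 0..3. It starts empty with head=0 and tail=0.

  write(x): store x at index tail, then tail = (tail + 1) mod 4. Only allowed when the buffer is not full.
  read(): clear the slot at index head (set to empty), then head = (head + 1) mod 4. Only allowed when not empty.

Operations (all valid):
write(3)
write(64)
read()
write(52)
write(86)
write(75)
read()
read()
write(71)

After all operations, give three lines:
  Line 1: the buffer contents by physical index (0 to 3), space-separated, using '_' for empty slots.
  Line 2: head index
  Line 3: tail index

write(3): buf=[3 _ _ _], head=0, tail=1, size=1
write(64): buf=[3 64 _ _], head=0, tail=2, size=2
read(): buf=[_ 64 _ _], head=1, tail=2, size=1
write(52): buf=[_ 64 52 _], head=1, tail=3, size=2
write(86): buf=[_ 64 52 86], head=1, tail=0, size=3
write(75): buf=[75 64 52 86], head=1, tail=1, size=4
read(): buf=[75 _ 52 86], head=2, tail=1, size=3
read(): buf=[75 _ _ 86], head=3, tail=1, size=2
write(71): buf=[75 71 _ 86], head=3, tail=2, size=3

Answer: 75 71 _ 86
3
2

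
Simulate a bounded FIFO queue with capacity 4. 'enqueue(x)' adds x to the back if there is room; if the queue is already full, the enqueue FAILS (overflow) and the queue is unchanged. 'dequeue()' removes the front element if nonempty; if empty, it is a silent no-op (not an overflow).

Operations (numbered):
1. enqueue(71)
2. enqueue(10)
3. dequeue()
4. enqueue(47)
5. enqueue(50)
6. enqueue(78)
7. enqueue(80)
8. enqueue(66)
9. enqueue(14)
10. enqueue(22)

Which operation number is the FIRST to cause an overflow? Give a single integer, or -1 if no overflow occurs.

Answer: 7

Derivation:
1. enqueue(71): size=1
2. enqueue(10): size=2
3. dequeue(): size=1
4. enqueue(47): size=2
5. enqueue(50): size=3
6. enqueue(78): size=4
7. enqueue(80): size=4=cap → OVERFLOW (fail)
8. enqueue(66): size=4=cap → OVERFLOW (fail)
9. enqueue(14): size=4=cap → OVERFLOW (fail)
10. enqueue(22): size=4=cap → OVERFLOW (fail)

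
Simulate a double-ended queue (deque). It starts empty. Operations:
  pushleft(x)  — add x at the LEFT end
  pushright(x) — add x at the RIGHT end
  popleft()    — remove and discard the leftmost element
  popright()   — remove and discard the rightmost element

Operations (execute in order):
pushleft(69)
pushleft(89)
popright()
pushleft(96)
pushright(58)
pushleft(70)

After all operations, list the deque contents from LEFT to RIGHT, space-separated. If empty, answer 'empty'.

pushleft(69): [69]
pushleft(89): [89, 69]
popright(): [89]
pushleft(96): [96, 89]
pushright(58): [96, 89, 58]
pushleft(70): [70, 96, 89, 58]

Answer: 70 96 89 58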